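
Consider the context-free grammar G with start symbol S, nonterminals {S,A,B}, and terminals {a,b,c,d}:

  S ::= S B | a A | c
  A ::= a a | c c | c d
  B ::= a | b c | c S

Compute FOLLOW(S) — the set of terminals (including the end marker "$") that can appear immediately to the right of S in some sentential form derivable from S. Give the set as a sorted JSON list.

FIRST sets, iterate to fixpoint:
[1]
  A via A→a a: +{a}
  A via A→c c: +{c}
  B via B→a: +{a}
  B via B→b c: +{b}
  B via B→c S: +{c}
  S via S→a A: +{a}
  S via S→c: +{c}
  S: {a,c}  A: {a,c}  B: {a,b,c}
[2] — fixpoint
  S: {a,c}  A: {a,c}  B: {a,b,c}

FOLLOW sets:
seed FOLLOW(S) with $
[1]
  S→S B: FOLLOW(S) ⊇ FIRST(B) = {a,b,c}; new: +{a,b,c}
  S→S B: FOLLOW(B) ⊇ FOLLOW(S) ⊇ {$,a,b,c}; new: +{$,a,b,c}
  S→a A: FOLLOW(A) ⊇ FOLLOW(S) ⊇ {$,a,b,c}; new: +{$,a,b,c}
  FOLLOW(S)={$,a,b,c}  FOLLOW(A)={$,a,b,c}  FOLLOW(B)={$,a,b,c}
[2] (stable)
  FOLLOW(S)={$,a,b,c}  FOLLOW(A)={$,a,b,c}  FOLLOW(B)={$,a,b,c}

FOLLOW(S) = ["$", "a", "b", "c"]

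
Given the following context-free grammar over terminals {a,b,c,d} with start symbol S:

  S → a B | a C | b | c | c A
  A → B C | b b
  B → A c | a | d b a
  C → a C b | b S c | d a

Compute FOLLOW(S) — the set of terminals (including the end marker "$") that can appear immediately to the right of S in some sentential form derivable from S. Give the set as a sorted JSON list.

FIRST sets, iterate to fixpoint:
[1]
  A via A→b b: +{b}
  B via B→A c: +{b}
  B via B→a: +{a}
  B via B→d b a: +{d}
  C via C→a C b: +{a}
  C via C→b S c: +{b}
  C via C→d a: +{d}
  S via S→a B: +{a}
  S via S→b: +{b}
  S via S→c: +{c}
  FIRST(S)={a,b,c}  FIRST(A)={b}  FIRST(B)={a,b,d}  FIRST(C)={a,b,d}
[2]
  A via A→B C: +{a,d}
  FIRST(S)={a,b,c}  FIRST(A)={a,b,d}  FIRST(B)={a,b,d}  FIRST(C)={a,b,d}
[3] (stable)
  FIRST(S)={a,b,c}  FIRST(A)={a,b,d}  FIRST(B)={a,b,d}  FIRST(C)={a,b,d}

FOLLOW iteration:
FOLLOW(S) := {$}
[1]
  A→B C: FOLLOW(B) ⊇ FIRST(C) = {a,b,d}; new: +{a,b,d}
  B→A c: FOLLOW(A) ⊇ FIRST(c) = {c}; new: +{c}
  C→a C b: FOLLOW(C) ⊇ FIRST(b) = {b}; new: +{b}
  C→b S c: FOLLOW(S) ⊇ FIRST(c) = {c}; new: +{c}
  S→a B: FOLLOW(B) ⊇ FOLLOW(S) ⊇ {$,c}; new: +{$,c}
  S→a C: FOLLOW(C) ⊇ FOLLOW(S) ⊇ {$,c}; new: +{$,c}
  S→c A: FOLLOW(A) ⊇ FOLLOW(S) ⊇ {$,c}; new: +{$}
  FOLLOW[S]={$,c}  FOLLOW[A]={$,c}  FOLLOW[B]={$,a,b,c,d}  FOLLOW[C]={$,b,c}
[2] (no change)
  FOLLOW[S]={$,c}  FOLLOW[A]={$,c}  FOLLOW[B]={$,a,b,c,d}  FOLLOW[C]={$,b,c}

FOLLOW(S) = ["$", "c"]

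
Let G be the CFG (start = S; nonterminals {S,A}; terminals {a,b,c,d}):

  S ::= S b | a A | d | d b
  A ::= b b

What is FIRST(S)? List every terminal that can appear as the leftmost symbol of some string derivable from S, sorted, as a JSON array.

FIRST iteration:
round 1:
  A via A→b b: +{b}
  S via S→a A: +{a}
  S via S→d: +{d}
  S: {a,d}  A: {b}
round 2: (no change)
  S: {a,d}  A: {b}

FIRST(S) = ["a", "d"]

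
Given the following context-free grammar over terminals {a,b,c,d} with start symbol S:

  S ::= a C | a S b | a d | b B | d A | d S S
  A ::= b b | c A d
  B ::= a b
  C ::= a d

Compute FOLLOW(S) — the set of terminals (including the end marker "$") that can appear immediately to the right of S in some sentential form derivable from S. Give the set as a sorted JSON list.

FIRST sets, iterate to fixpoint:
pass 1:
  A via A→b b: +{b}
  A via A→c A d: +{c}
  B via B→a b: +{a}
  C via C→a d: +{a}
  S via S→a C: +{a}
  S via S→b B: +{b}
  S via S→d A: +{d}
  S: {a,b,d}  A: {b,c}  B: {a}  C: {a}
pass 2: (stable)
  S: {a,b,d}  A: {b,c}  B: {a}  C: {a}

Compute FOLLOW by fixpoint:
FOLLOW(S) := {$}
round 1:
  A→c A d: FOLLOW(A) ⊇ FIRST(d) = {d}; new: +{d}
  S→a C: FOLLOW(C) ⊇ FOLLOW(S) ⊇ {$}; new: +{$}
  S→a S b: FOLLOW(S) ⊇ FIRST(b) = {b}; new: +{b}
  S→b B: FOLLOW(B) ⊇ FOLLOW(S) ⊇ {$,b}; new: +{$,b}
  S→d A: FOLLOW(A) ⊇ FOLLOW(S) ⊇ {$,b}; new: +{$,b}
  S→d S S: FOLLOW(S) ⊇ FIRST(S) = {a,b,d}; new: +{a,d}
  S: {$,a,b,d}  A: {$,b,d}  B: {$,b}  C: {$}
round 2:
  S→a C: FOLLOW(C) ⊇ FOLLOW(S) ⊇ {$,a,b,d}; new: +{a,b,d}
  S→b B: FOLLOW(B) ⊇ FOLLOW(S) ⊇ {$,a,b,d}; new: +{a,d}
  S→d A: FOLLOW(A) ⊇ FOLLOW(S) ⊇ {$,a,b,d}; new: +{a}
  S: {$,a,b,d}  A: {$,a,b,d}  B: {$,a,b,d}  C: {$,a,b,d}
round 3: (no change)
  S: {$,a,b,d}  A: {$,a,b,d}  B: {$,a,b,d}  C: {$,a,b,d}

FOLLOW(S) = ["$", "a", "b", "d"]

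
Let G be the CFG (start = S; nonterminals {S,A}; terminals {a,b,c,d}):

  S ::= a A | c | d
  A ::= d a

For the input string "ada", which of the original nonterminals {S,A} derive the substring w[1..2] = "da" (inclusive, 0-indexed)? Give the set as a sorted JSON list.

CNF form of G:
  S -> T1 A | c | d
  A -> T0 T1
  T0 -> d
  T1 -> a

Fill CYK table bottom-up (cells [i..j] with 1 ≤ i ≤ j ≤ 2 only):
  cell(1,1) d: {S,T0}  orig:{S}
  cell(2,2) a: {T1}  orig:{}
  cell(1,2) da: {A}

Original NTs in T[1,2] deriving "da": ["A"]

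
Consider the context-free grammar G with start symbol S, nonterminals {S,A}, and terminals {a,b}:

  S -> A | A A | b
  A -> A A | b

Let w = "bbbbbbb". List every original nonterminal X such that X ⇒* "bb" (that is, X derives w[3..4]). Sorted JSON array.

CNF form of G:
  S -> A A | b
  A -> A A | b

CYK fill — only the sub-triangle for w[3..4]:
  cell(3,3) b: {A,S}
  cell(4,4) b: {A,S}
  cell(3,4) bb: {A,S}

Original NTs in T[3,4] deriving "bb": ["A", "S"]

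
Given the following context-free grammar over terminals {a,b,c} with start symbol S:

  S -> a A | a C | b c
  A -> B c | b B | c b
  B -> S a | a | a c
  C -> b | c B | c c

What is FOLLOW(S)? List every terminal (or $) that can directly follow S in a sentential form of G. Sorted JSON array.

FIRST iteration:
pass 1:
  A via A→b B: +{b}
  A via A→c b: +{c}
  B via B→a: +{a}
  C via C→b: +{b}
  C via C→c B: +{c}
  S via S→a A: +{a}
  S via S→b c: +{b}
  S: {a,b}  A: {b,c}  B: {a}  C: {b,c}
pass 2:
  A via A→B c: +{a}
  B via B→S a: +{b}
  S: {a,b}  A: {a,b,c}  B: {a,b}  C: {b,c}
pass 3: — fixpoint
  S: {a,b}  A: {a,b,c}  B: {a,b}  C: {b,c}

FOLLOW iteration:
initialize: $ ∈ FOLLOW(S)
round 1:
  A→B c: FOLLOW(B) ⊇ FIRST(c) = {c}; new: +{c}
  B→S a: FOLLOW(S) ⊇ FIRST(a) = {a}; new: +{a}
  S→a A: FOLLOW(A) ⊇ FOLLOW(S) ⊇ {$,a}; new: +{$,a}
  S→a C: FOLLOW(C) ⊇ FOLLOW(S) ⊇ {$,a}; new: +{$,a}
  S: {$,a}  A: {$,a}  B: {c}  C: {$,a}
round 2:
  A→b B: FOLLOW(B) ⊇ FOLLOW(A) ⊇ {$,a}; new: +{$,a}
  S: {$,a}  A: {$,a}  B: {$,a,c}  C: {$,a}
round 3: done
  S: {$,a}  A: {$,a}  B: {$,a,c}  C: {$,a}

FOLLOW(S) = ["$", "a"]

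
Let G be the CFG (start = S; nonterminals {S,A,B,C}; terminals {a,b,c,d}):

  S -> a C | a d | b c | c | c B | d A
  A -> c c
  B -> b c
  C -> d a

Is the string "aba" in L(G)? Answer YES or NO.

CNF form of G:
  S -> T0 B | T1 T0 | T2 A | T3 C | T3 T2 | c
  A -> T0 T0
  B -> T1 T0
  C -> T2 T3
  T0 -> c
  T1 -> b
  T2 -> d
  T3 -> a

CYK fill:
  T[0,0] 'a' = {T3}  orig:{}
  T[1,1] 'b' = {T1}  orig:{}
  T[2,2] 'a' = {T3}  orig:{}
  T[0,1] 'ab' = ∅
  T[1,2] 'ba' = ∅
  T[0,2] 'aba' = ∅

S ∉ T[0,2] ⇒ NO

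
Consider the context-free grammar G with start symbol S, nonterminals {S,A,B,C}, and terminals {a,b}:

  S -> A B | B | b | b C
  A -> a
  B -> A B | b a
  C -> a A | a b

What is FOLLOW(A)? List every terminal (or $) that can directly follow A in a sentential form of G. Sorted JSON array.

FIRST sets, iterate to fixpoint:
pass 1:
  A via A→a: +{a}
  B via B→A B: +{a}
  B via B→b a: +{b}
  C via C→a A: +{a}
  S via S→A B: +{a}
  S via S→B: +{b}
  FIRST[S]={a,b}  FIRST[A]={a}  FIRST[B]={a,b}  FIRST[C]={a}
pass 2: done
  FIRST[S]={a,b}  FIRST[A]={a}  FIRST[B]={a,b}  FIRST[C]={a}

FOLLOW iteration:
FOLLOW(S) := {$}
pass 1:
  B→A B: FOLLOW(A) ⊇ FIRST(B) = {a,b}; new: +{a,b}
  S→A B: FOLLOW(B) ⊇ FOLLOW(S) ⊇ {$}; new: +{$}
  S→b C: FOLLOW(C) ⊇ FOLLOW(S) ⊇ {$}; new: +{$}
  FOLLOW[S]={$}  FOLLOW[A]={a,b}  FOLLOW[B]={$}  FOLLOW[C]={$}
pass 2:
  C→a A: FOLLOW(A) ⊇ FOLLOW(C) ⊇ {$}; new: +{$}
  FOLLOW[S]={$}  FOLLOW[A]={$,a,b}  FOLLOW[B]={$}  FOLLOW[C]={$}
pass 3: done
  FOLLOW[S]={$}  FOLLOW[A]={$,a,b}  FOLLOW[B]={$}  FOLLOW[C]={$}

FOLLOW(A) = ["$", "a", "b"]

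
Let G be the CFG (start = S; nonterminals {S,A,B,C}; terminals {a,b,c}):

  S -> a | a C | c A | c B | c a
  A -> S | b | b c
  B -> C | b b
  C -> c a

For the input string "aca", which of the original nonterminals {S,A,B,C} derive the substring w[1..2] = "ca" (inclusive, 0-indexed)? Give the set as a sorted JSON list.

Convert to CNF:
  S -> T0 C | T2 A | T2 B | T2 T0 | a
  A -> T0 C | T1 T2 | T2 A | T2 B | T2 T0 | a | b
  B -> T1 T1 | T2 T0
  C -> T2 T0
  T0 -> a
  T1 -> b
  T2 -> c

CYK table (by increasing span) (cells [i..j] with 1 ≤ i ≤ j ≤ 2 only):
  T[1,1] 'c' = {T2}  orig:{}
  T[2,2] 'a' = {A,S,T0}  orig:{A,S}
  T[1,2] 'ca' = {A,B,C,S}

Original NTs in T[1,2] deriving "ca": ["A", "B", "C", "S"]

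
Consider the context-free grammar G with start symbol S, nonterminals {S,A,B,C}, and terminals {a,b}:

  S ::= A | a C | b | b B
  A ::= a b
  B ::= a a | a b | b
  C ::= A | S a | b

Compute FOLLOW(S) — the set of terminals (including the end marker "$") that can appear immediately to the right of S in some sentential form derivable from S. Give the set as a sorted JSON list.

Compute FIRST by fixpoint:
iter 1:
  A via A→a b: +{a}
  B via B→a a: +{a}
  B via B→b: +{b}
  C via C→A: +{a}
  C via C→b: +{b}
  S via S→A: +{a}
  S via S→b: +{b}
  FIRST[S]={a,b}  FIRST[A]={a}  FIRST[B]={a,b}  FIRST[C]={a,b}
iter 2: done
  FIRST[S]={a,b}  FIRST[A]={a}  FIRST[B]={a,b}  FIRST[C]={a,b}

FOLLOW sets:
seed FOLLOW(S) with $
[1]
  C→S a: FOLLOW(S) ⊇ FIRST(a) = {a}; new: +{a}
  S→A: FOLLOW(A) ⊇ FOLLOW(S) ⊇ {$,a}; new: +{$,a}
  S→a C: FOLLOW(C) ⊇ FOLLOW(S) ⊇ {$,a}; new: +{$,a}
  S→b B: FOLLOW(B) ⊇ FOLLOW(S) ⊇ {$,a}; new: +{$,a}
  S: {$,a}  A: {$,a}  B: {$,a}  C: {$,a}
[2] (stable)
  S: {$,a}  A: {$,a}  B: {$,a}  C: {$,a}

FOLLOW(S) = ["$", "a"]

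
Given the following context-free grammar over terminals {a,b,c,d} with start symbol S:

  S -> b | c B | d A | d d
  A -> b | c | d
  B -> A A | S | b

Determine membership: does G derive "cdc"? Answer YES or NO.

Convert to CNF:
  S -> T0 B | T1 A | T1 T1 | b
  A -> b | c | d
  B -> A A | T0 B | T1 A | T1 T1 | b
  T0 -> c
  T1 -> d

CYK fill:
  T[0,0] 'c' = {A,T0}  orig:{A}
  T[1,1] 'd' = {A,T1}  orig:{A}
  T[2,2] 'c' = {A,T0}  orig:{A}
  T[0,1] 'cd' = {B}
  T[1,2] 'dc' = {B,S}
  T[0,2] 'cdc' = {B,S}

S ∈ T[0,2] ⇒ YES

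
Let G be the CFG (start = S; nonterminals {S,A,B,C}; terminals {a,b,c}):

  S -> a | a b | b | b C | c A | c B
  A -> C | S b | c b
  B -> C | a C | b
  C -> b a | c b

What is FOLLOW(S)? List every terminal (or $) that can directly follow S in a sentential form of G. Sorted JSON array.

FIRST iteration:
[1]
  A via A→c b: +{c}
  B via B→a C: +{a}
  B via B→b: +{b}
  C via C→b a: +{b}
  C via C→c b: +{c}
  S via S→a: +{a}
  S via S→b: +{b}
  S via S→c A: +{c}
  FIRST(S)={a,b,c}  FIRST(A)={c}  FIRST(B)={a,b}  FIRST(C)={b,c}
[2]
  A via A→C: +{b}
  A via A→S b: +{a}
  B via B→C: +{c}
  FIRST(S)={a,b,c}  FIRST(A)={a,b,c}  FIRST(B)={a,b,c}  FIRST(C)={b,c}
[3] (no change)
  FIRST(S)={a,b,c}  FIRST(A)={a,b,c}  FIRST(B)={a,b,c}  FIRST(C)={b,c}

Compute FOLLOW by fixpoint:
initialize: $ ∈ FOLLOW(S)
round 1:
  A→S b: FOLLOW(S) ⊇ FIRST(b) = {b}; new: +{b}
  S→b C: FOLLOW(C) ⊇ FOLLOW(S) ⊇ {$,b}; new: +{$,b}
  S→c A: FOLLOW(A) ⊇ FOLLOW(S) ⊇ {$,b}; new: +{$,b}
  S→c B: FOLLOW(B) ⊇ FOLLOW(S) ⊇ {$,b}; new: +{$,b}
  FOLLOW(S)={$,b}  FOLLOW(A)={$,b}  FOLLOW(B)={$,b}  FOLLOW(C)={$,b}
round 2: done
  FOLLOW(S)={$,b}  FOLLOW(A)={$,b}  FOLLOW(B)={$,b}  FOLLOW(C)={$,b}

FOLLOW(S) = ["$", "b"]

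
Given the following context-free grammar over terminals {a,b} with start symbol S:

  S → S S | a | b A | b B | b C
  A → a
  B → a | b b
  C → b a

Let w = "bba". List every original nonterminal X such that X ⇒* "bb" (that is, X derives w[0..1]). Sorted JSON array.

Convert to CNF:
  S -> S S | T0 A | T0 B | T0 C | a
  A -> a
  B -> T0 T0 | a
  C -> T0 T1
  T0 -> b
  T1 -> a

CYK table (by increasing span), restricted to cells inside w[0..1]:
  T[0,0] 'b' = {T0}  orig:{}
  T[1,1] 'b' = {T0}  orig:{}
  T[0,1] 'bb' = {B}

Original NTs in T[0,1] deriving "bb": ["B"]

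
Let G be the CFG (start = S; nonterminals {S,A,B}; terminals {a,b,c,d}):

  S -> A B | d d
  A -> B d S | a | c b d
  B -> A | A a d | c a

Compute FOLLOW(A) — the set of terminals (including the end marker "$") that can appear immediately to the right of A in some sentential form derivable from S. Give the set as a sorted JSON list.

FIRST sets, iterate to fixpoint:
[1]
  A via A→a: +{a}
  A via A→c b d: +{c}
  B via B→A: +{a,c}
  S via S→A B: +{a,c}
  S via S→d d: +{d}
  S: {a,c,d}  A: {a,c}  B: {a,c}
[2] done
  S: {a,c,d}  A: {a,c}  B: {a,c}

Compute FOLLOW by fixpoint:
initialize: $ ∈ FOLLOW(S)
[1]
  A→B d S: FOLLOW(B) ⊇ FIRST(d) = {d}; new: +{d}
  B→A: FOLLOW(A) ⊇ FOLLOW(B) ⊇ {d}; new: +{d}
  B→A a d: FOLLOW(A) ⊇ FIRST(a) = {a}; new: +{a}
  S→A B: FOLLOW(A) ⊇ FIRST(B) = {a,c}; new: +{c}
  S→A B: FOLLOW(B) ⊇ FOLLOW(S) ⊇ {$}; new: +{$}
  S: {$}  A: {a,c,d}  B: {$,d}
[2]
  A→B d S: FOLLOW(S) ⊇ FOLLOW(A) ⊇ {a,c,d}; new: +{a,c,d}
  B→A: FOLLOW(A) ⊇ FOLLOW(B) ⊇ {$,d}; new: +{$}
  S→A B: FOLLOW(B) ⊇ FOLLOW(S) ⊇ {$,a,c,d}; new: +{a,c}
  S: {$,a,c,d}  A: {$,a,c,d}  B: {$,a,c,d}
[3] — fixpoint
  S: {$,a,c,d}  A: {$,a,c,d}  B: {$,a,c,d}

FOLLOW(A) = ["$", "a", "c", "d"]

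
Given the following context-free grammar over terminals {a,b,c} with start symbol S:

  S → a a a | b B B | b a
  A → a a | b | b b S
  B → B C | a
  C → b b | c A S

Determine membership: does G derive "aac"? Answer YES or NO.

Convert to CNF:
  S -> T0 X5 | T1 T0 | T1 X6
  A -> T0 T0 | T1 X3 | b
  B -> B C | a
  C -> T1 T1 | T2 X4
  T0 -> a
  T1 -> b
  T2 -> c
  X3 -> T1 S
  X4 -> A S
  X5 -> T0 T0
  X6 -> B B

CYK fill:
  [0..0]={B,T0}  "a"  orig:{B}
  [1..1]={B,T0}  "a"  orig:{B}
  [2..2]={T2}  "c"  orig:{}
  [0..1]={A,X5,X6}  "aa"  orig:{A}
  [1..2]=∅  "ac"
  [0..2]=∅  "aac"

S ∉ T[0,2] ⇒ NO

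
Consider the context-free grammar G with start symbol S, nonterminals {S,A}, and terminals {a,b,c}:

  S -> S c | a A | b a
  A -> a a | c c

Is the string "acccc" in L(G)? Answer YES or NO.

Convert to CNF:
  S -> S T1 | T0 A | T2 T0
  A -> T0 T0 | T1 T1
  T0 -> a
  T1 -> c
  T2 -> b

CYK table (by increasing span):
  T[0,0] 'a' = {T0}  orig:{}
  T[1,1] 'c' = {T1}  orig:{}
  T[2,2] 'c' = {T1}  orig:{}
  T[3,3] 'c' = {T1}  orig:{}
  T[4,4] 'c' = {T1}  orig:{}
  T[0,1] 'ac' = ∅
  T[1,2] 'cc' = {A}
  T[2,3] 'cc' = {A}
  T[3,4] 'cc' = {A}
  T[0,2] 'acc' = {S}
  T[1,3] 'ccc' = ∅
  T[2,4] 'ccc' = ∅
  T[0,3] 'accc' = {S}
  T[1,4] 'cccc' = ∅
  T[0,4] 'acccc' = {S}

S ∈ T[0,4] ⇒ YES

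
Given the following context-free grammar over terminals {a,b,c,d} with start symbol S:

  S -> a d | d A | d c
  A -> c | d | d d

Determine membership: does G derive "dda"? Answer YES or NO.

Convert to CNF:
  S -> T0 A | T0 T2 | T1 T0
  A -> T0 T0 | c | d
  T0 -> d
  T1 -> a
  T2 -> c

Fill CYK table bottom-up:
  [0..0]={A,T0}  "d"  orig:{A}
  [1..1]={A,T0}  "d"  orig:{A}
  [2..2]={T1}  "a"  orig:{}
  [0..1]={A,S}  "dd"
  [1..2]=∅  "da"
  [0..2]=∅  "dda"

S ∉ T[0,2] ⇒ NO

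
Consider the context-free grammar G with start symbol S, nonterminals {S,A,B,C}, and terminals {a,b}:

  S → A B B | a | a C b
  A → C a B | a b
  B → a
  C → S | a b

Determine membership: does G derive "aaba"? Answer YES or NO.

CNF form of G:
  S -> A X5 | T0 X6 | a
  A -> C X2 | T0 T1
  B -> a
  C -> A X3 | T0 T1 | T0 X4 | a
  T0 -> a
  T1 -> b
  X2 -> T0 B
  X3 -> B B
  X4 -> C T1
  X5 -> B B
  X6 -> C T1

CYK fill:
  [0..0]={B,C,S,T0}  "a"  orig:{B,C,S}
  [1..1]={B,C,S,T0}  "a"  orig:{B,C,S}
  [2..2]={T1}  "b"  orig:{}
  [3..3]={B,C,S,T0}  "a"  orig:{B,C,S}
  [0..1]={X2,X3,X5}  "aa"  orig:{}
  [1..2]={A,C,X4,X6}  "ab"  orig:{A,C}
  [2..3]=∅  "ba"
  [0..2]={C,S}  "aab"
  [1..3]=∅  "aba"
  [0..3]=∅  "aaba"

S ∉ T[0,3] ⇒ NO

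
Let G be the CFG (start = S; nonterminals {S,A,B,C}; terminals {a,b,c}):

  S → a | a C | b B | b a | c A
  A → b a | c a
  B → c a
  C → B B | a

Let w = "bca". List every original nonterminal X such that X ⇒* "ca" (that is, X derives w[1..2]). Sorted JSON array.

CNF form of G:
  S -> T0 B | T0 T1 | T1 C | T2 A | a
  A -> T0 T1 | T2 T1
  B -> T2 T1
  C -> B B | a
  T0 -> b
  T1 -> a
  T2 -> c

CYK fill — only the sub-triangle for w[1..2]:
  [1..1]={T2}  "c"  orig:{}
  [2..2]={C,S,T1}  "a"  orig:{C,S}
  [1..2]={A,B}  "ca"

Original NTs in T[1,2] deriving "ca": ["A", "B"]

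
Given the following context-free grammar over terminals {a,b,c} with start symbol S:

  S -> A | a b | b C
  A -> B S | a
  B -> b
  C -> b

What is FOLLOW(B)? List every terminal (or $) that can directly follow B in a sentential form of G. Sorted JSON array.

FIRST sets, iterate to fixpoint:
[1]
  A via A→a: +{a}
  B via B→b: +{b}
  C via C→b: +{b}
  S via S→A: +{a}
  S via S→b C: +{b}
  FIRST(S)={a,b}  FIRST(A)={a}  FIRST(B)={b}  FIRST(C)={b}
[2]
  A via A→B S: +{b}
  FIRST(S)={a,b}  FIRST(A)={a,b}  FIRST(B)={b}  FIRST(C)={b}
[3] (no change)
  FIRST(S)={a,b}  FIRST(A)={a,b}  FIRST(B)={b}  FIRST(C)={b}

FOLLOW iteration:
seed FOLLOW(S) with $
round 1:
  A→B S: FOLLOW(B) ⊇ FIRST(S) = {a,b}; new: +{a,b}
  S→A: FOLLOW(A) ⊇ FOLLOW(S) ⊇ {$}; new: +{$}
  S→b C: FOLLOW(C) ⊇ FOLLOW(S) ⊇ {$}; new: +{$}
  S: {$}  A: {$}  B: {a,b}  C: {$}
round 2: (no change)
  S: {$}  A: {$}  B: {a,b}  C: {$}

FOLLOW(B) = ["a", "b"]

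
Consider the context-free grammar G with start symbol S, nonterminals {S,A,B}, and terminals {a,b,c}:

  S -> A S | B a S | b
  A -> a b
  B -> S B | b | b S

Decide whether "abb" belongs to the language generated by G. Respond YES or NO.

Convert to CNF:
  S -> A S | B X2 | b
  A -> T0 T1
  B -> S B | T1 S | b
  T0 -> a
  T1 -> b
  X2 -> T0 S

Fill CYK table bottom-up:
  T[0,0] 'a' = {T0}  orig:{}
  T[1,1] 'b' = {B,S,T1}  orig:{B,S}
  T[2,2] 'b' = {B,S,T1}  orig:{B,S}
  T[0,1] 'ab' = {A,X2}  orig:{A}
  T[1,2] 'bb' = {B}
  T[0,2] 'abb' = {S}

S ∈ T[0,2] ⇒ YES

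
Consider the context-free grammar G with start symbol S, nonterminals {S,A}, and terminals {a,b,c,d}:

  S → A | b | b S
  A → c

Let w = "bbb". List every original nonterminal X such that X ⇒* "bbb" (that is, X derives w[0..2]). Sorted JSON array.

CNF form of G:
  S -> T0 S | b | c
  A -> c
  T0 -> b

CYK fill, restricted to cells inside w[0..2]:
  T[0,0] 'b' = {S,T0}  orig:{S}
  T[1,1] 'b' = {S,T0}  orig:{S}
  T[2,2] 'b' = {S,T0}  orig:{S}
  T[0,1] 'bb' = {S}
  T[1,2] 'bb' = {S}
  T[0,2] 'bbb' = {S}

Original NTs in T[0,2] deriving "bbb": ["S"]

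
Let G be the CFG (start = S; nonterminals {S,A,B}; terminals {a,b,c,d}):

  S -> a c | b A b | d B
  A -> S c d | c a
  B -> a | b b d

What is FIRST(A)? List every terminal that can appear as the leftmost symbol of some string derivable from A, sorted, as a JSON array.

FIRST iteration:
round 1:
  A via A→c a: +{c}
  B via B→a: +{a}
  B via B→b b d: +{b}
  S via S→a c: +{a}
  S via S→b A b: +{b}
  S via S→d B: +{d}
  FIRST(S)={a,b,d}  FIRST(A)={c}  FIRST(B)={a,b}
round 2:
  A via A→S c d: +{a,b,d}
  FIRST(S)={a,b,d}  FIRST(A)={a,b,c,d}  FIRST(B)={a,b}
round 3: done
  FIRST(S)={a,b,d}  FIRST(A)={a,b,c,d}  FIRST(B)={a,b}

FIRST(A) = ["a", "b", "c", "d"]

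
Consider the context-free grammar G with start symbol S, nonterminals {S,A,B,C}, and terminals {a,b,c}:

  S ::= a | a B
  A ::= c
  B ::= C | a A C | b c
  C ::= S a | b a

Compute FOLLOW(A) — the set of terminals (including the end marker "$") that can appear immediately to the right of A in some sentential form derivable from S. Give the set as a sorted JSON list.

Compute FIRST by fixpoint:
round 1:
  A via A→c: +{c}
  B via B→a A C: +{a}
  B via B→b c: +{b}
  C via C→b a: +{b}
  S via S→a: +{a}
  FIRST(S)={a}  FIRST(A)={c}  FIRST(B)={a,b}  FIRST(C)={b}
round 2:
  C via C→S a: +{a}
  FIRST(S)={a}  FIRST(A)={c}  FIRST(B)={a,b}  FIRST(C)={a,b}
round 3: — fixpoint
  FIRST(S)={a}  FIRST(A)={c}  FIRST(B)={a,b}  FIRST(C)={a,b}

FOLLOW iteration:
initialize: $ ∈ FOLLOW(S)
pass 1:
  B→a A C: FOLLOW(A) ⊇ FIRST(C) = {a,b}; new: +{a,b}
  C→S a: FOLLOW(S) ⊇ FIRST(a) = {a}; new: +{a}
  S→a B: FOLLOW(B) ⊇ FOLLOW(S) ⊇ {$,a}; new: +{$,a}
  S: {$,a}  A: {a,b}  B: {$,a}  C: {}
pass 2:
  B→C: FOLLOW(C) ⊇ FOLLOW(B) ⊇ {$,a}; new: +{$,a}
  S: {$,a}  A: {a,b}  B: {$,a}  C: {$,a}
pass 3: (no change)
  S: {$,a}  A: {a,b}  B: {$,a}  C: {$,a}

FOLLOW(A) = ["a", "b"]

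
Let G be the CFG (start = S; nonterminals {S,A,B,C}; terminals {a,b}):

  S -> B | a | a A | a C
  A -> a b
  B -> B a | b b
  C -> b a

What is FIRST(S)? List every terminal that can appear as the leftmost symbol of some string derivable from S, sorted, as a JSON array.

FIRST sets, iterate to fixpoint:
pass 1:
  A via A→a b: +{a}
  B via B→b b: +{b}
  C via C→b a: +{b}
  S via S→B: +{b}
  S via S→a: +{a}
  FIRST[S]={a,b}  FIRST[A]={a}  FIRST[B]={b}  FIRST[C]={b}
pass 2: (no change)
  FIRST[S]={a,b}  FIRST[A]={a}  FIRST[B]={b}  FIRST[C]={b}

FIRST(S) = ["a", "b"]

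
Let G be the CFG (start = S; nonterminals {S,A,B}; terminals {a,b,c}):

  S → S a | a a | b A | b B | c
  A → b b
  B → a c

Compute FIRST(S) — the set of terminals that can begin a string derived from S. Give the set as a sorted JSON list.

FIRST sets, iterate to fixpoint:
iter 1:
  A via A→b b: +{b}
  B via B→a c: +{a}
  S via S→a a: +{a}
  S via S→b A: +{b}
  S via S→c: +{c}
  S: {a,b,c}  A: {b}  B: {a}
iter 2: — fixpoint
  S: {a,b,c}  A: {b}  B: {a}

FIRST(S) = ["a", "b", "c"]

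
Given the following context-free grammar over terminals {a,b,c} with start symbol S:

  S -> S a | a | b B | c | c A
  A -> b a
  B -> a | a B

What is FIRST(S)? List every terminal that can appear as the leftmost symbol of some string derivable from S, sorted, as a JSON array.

FIRST sets, iterate to fixpoint:
[1]
  A via A→b a: +{b}
  B via B→a: +{a}
  S via S→a: +{a}
  S via S→b B: +{b}
  S via S→c: +{c}
  FIRST[S]={a,b,c}  FIRST[A]={b}  FIRST[B]={a}
[2] (stable)
  FIRST[S]={a,b,c}  FIRST[A]={b}  FIRST[B]={a}

FIRST(S) = ["a", "b", "c"]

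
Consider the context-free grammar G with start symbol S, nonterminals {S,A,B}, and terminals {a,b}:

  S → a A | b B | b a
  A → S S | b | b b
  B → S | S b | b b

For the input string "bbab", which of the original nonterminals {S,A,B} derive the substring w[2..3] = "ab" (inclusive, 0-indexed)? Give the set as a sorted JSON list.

CNF form of G:
  S -> T0 B | T0 T1 | T1 A
  A -> S S | T0 T0 | b
  B -> S T0 | T0 B | T0 T0 | T0 T1 | T1 A
  T0 -> b
  T1 -> a

CYK fill, restricted to cells inside w[2..3]:
  [2..2]={T1}  "a"  orig:{}
  [3..3]={A,T0}  "b"  orig:{A}
  [2..3]={B,S}  "ab"

Original NTs in T[2,3] deriving "ab": ["B", "S"]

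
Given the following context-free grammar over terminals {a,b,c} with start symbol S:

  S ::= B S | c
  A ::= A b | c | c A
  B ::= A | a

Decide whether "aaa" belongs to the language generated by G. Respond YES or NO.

CNF form of G:
  S -> B S | c
  A -> A T0 | T1 A | c
  B -> A T0 | T1 A | a | c
  T0 -> b
  T1 -> c

CYK fill:
  cell(0,0) a: {B}
  cell(1,1) a: {B}
  cell(2,2) a: {B}
  cell(0,1) aa: ∅
  cell(1,2) aa: ∅
  cell(0,2) aaa: ∅

S ∉ T[0,2] ⇒ NO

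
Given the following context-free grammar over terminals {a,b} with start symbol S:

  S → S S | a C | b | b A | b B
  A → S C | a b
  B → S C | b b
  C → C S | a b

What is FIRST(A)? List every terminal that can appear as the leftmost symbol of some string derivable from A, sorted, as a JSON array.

Compute FIRST by fixpoint:
[1]
  A via A→a b: +{a}
  B via B→b b: +{b}
  C via C→a b: +{a}
  S via S→a C: +{a}
  S via S→b: +{b}
  S: {a,b}  A: {a}  B: {b}  C: {a}
[2]
  A via A→S C: +{b}
  B via B→S C: +{a}
  S: {a,b}  A: {a,b}  B: {a,b}  C: {a}
[3] (stable)
  S: {a,b}  A: {a,b}  B: {a,b}  C: {a}

FIRST(A) = ["a", "b"]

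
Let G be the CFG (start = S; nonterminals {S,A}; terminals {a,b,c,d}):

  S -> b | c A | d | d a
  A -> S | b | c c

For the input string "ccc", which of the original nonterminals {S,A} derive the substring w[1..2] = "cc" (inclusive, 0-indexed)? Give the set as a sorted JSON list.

CNF form of G:
  S -> T0 A | T1 T2 | b | d
  A -> T0 A | T0 T0 | T1 T2 | b | d
  T0 -> c
  T1 -> d
  T2 -> a

CYK table (by increasing span) — only the sub-triangle for w[1..2]:
  [1..1]={T0}  "c"  orig:{}
  [2..2]={T0}  "c"  orig:{}
  [1..2]={A}  "cc"

Original NTs in T[1,2] deriving "cc": ["A"]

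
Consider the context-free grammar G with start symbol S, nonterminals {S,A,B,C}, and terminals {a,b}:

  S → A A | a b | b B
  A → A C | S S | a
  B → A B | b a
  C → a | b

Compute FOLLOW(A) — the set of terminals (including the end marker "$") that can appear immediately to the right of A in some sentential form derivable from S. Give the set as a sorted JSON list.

FIRST sets, iterate to fixpoint:
pass 1:
  A via A→a: +{a}
  B via B→A B: +{a}
  B via B→b a: +{b}
  C via C→a: +{a}
  C via C→b: +{b}
  S via S→A A: +{a}
  S via S→b B: +{b}
  S: {a,b}  A: {a}  B: {a,b}  C: {a,b}
pass 2:
  A via A→S S: +{b}
  S: {a,b}  A: {a,b}  B: {a,b}  C: {a,b}
pass 3: (no change)
  S: {a,b}  A: {a,b}  B: {a,b}  C: {a,b}

FOLLOW iteration:
FOLLOW(S) := {$}
[1]
  A→A C: FOLLOW(A) ⊇ FIRST(C) = {a,b}; new: +{a,b}
  A→A C: FOLLOW(C) ⊇ FOLLOW(A) ⊇ {a,b}; new: +{a,b}
  A→S S: FOLLOW(S) ⊇ FIRST(S) = {a,b}; new: +{a,b}
  S→A A: FOLLOW(A) ⊇ FOLLOW(S) ⊇ {$,a,b}; new: +{$}
  S→b B: FOLLOW(B) ⊇ FOLLOW(S) ⊇ {$,a,b}; new: +{$,a,b}
  S: {$,a,b}  A: {$,a,b}  B: {$,a,b}  C: {a,b}
[2]
  A→A C: FOLLOW(C) ⊇ FOLLOW(A) ⊇ {$,a,b}; new: +{$}
  S: {$,a,b}  A: {$,a,b}  B: {$,a,b}  C: {$,a,b}
[3] — fixpoint
  S: {$,a,b}  A: {$,a,b}  B: {$,a,b}  C: {$,a,b}

FOLLOW(A) = ["$", "a", "b"]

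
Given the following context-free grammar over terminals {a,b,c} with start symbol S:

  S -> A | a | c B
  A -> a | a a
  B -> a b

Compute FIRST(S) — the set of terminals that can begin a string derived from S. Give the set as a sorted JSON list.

Compute FIRST by fixpoint:
round 1:
  A via A→a: +{a}
  B via B→a b: +{a}
  S via S→A: +{a}
  S via S→c B: +{c}
  FIRST(S)={a,c}  FIRST(A)={a}  FIRST(B)={a}
round 2: (no change)
  FIRST(S)={a,c}  FIRST(A)={a}  FIRST(B)={a}

FIRST(S) = ["a", "c"]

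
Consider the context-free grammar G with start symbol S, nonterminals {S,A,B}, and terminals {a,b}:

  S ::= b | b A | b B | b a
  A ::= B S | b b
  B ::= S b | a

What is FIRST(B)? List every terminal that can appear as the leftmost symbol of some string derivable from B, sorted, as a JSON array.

Compute FIRST by fixpoint:
[1]
  A via A→b b: +{b}
  B via B→a: +{a}
  S via S→b: +{b}
  S: {b}  A: {b}  B: {a}
[2]
  A via A→B S: +{a}
  B via B→S b: +{b}
  S: {b}  A: {a,b}  B: {a,b}
[3] — fixpoint
  S: {b}  A: {a,b}  B: {a,b}

FIRST(B) = ["a", "b"]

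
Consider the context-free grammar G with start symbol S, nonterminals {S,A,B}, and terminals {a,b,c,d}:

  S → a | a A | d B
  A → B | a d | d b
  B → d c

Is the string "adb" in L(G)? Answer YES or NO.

CNF form of G:
  S -> T0 A | T1 B | a
  A -> T0 T1 | T1 T2 | T1 T3
  B -> T1 T3
  T0 -> a
  T1 -> d
  T2 -> b
  T3 -> c

CYK fill:
  [0..0]={S,T0}  "a"  orig:{S}
  [1..1]={T1}  "d"  orig:{}
  [2..2]={T2}  "b"  orig:{}
  [0..1]={A}  "ad"
  [1..2]={A}  "db"
  [0..2]={S}  "adb"

S ∈ T[0,2] ⇒ YES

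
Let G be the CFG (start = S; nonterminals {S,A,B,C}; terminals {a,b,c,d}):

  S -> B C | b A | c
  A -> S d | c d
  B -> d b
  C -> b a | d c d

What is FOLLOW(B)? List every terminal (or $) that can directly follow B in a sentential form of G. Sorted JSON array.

FIRST iteration:
round 1:
  A via A→c d: +{c}
  B via B→d b: +{d}
  C via C→b a: +{b}
  C via C→d c d: +{d}
  S via S→B C: +{d}
  S via S→b A: +{b}
  S via S→c: +{c}
  FIRST(S)={b,c,d}  FIRST(A)={c}  FIRST(B)={d}  FIRST(C)={b,d}
round 2:
  A via A→S d: +{b,d}
  FIRST(S)={b,c,d}  FIRST(A)={b,c,d}  FIRST(B)={d}  FIRST(C)={b,d}
round 3: (stable)
  FIRST(S)={b,c,d}  FIRST(A)={b,c,d}  FIRST(B)={d}  FIRST(C)={b,d}

FOLLOW iteration:
FOLLOW(S) := {$}
iter 1:
  A→S d: FOLLOW(S) ⊇ FIRST(d) = {d}; new: +{d}
  S→B C: FOLLOW(B) ⊇ FIRST(C) = {b,d}; new: +{b,d}
  S→B C: FOLLOW(C) ⊇ FOLLOW(S) ⊇ {$,d}; new: +{$,d}
  S→b A: FOLLOW(A) ⊇ FOLLOW(S) ⊇ {$,d}; new: +{$,d}
  FOLLOW(S)={$,d}  FOLLOW(A)={$,d}  FOLLOW(B)={b,d}  FOLLOW(C)={$,d}
iter 2: (no change)
  FOLLOW(S)={$,d}  FOLLOW(A)={$,d}  FOLLOW(B)={b,d}  FOLLOW(C)={$,d}

FOLLOW(B) = ["b", "d"]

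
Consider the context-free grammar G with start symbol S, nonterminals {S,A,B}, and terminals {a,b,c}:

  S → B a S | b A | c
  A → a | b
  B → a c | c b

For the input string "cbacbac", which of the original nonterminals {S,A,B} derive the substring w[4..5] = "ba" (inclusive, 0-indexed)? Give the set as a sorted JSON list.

CNF form of G:
  S -> B X3 | T2 A | c
  A -> a | b
  B -> T0 T1 | T1 T2
  T0 -> a
  T1 -> c
  T2 -> b
  X3 -> T0 S

CYK table (by increasing span) — only the sub-triangle for w[4..5]:
  [4..4]={A,T2}  "b"  orig:{A}
  [5..5]={A,T0}  "a"  orig:{A}
  [4..5]={S}  "ba"

Original NTs in T[4,5] deriving "ba": ["S"]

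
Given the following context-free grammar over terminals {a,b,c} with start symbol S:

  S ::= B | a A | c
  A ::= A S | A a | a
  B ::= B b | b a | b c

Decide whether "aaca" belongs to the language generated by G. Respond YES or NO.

CNF form of G:
  S -> B T1 | T0 A | T1 T0 | T1 T2 | c
  A -> A S | A T0 | a
  B -> B T1 | T1 T0 | T1 T2
  T0 -> a
  T1 -> b
  T2 -> c

Fill CYK table bottom-up:
  T[0,0] 'a' = {A,T0}  orig:{A}
  T[1,1] 'a' = {A,T0}  orig:{A}
  T[2,2] 'c' = {S,T2}  orig:{S}
  T[3,3] 'a' = {A,T0}  orig:{A}
  T[0,1] 'aa' = {A,S}
  T[1,2] 'ac' = {A}
  T[2,3] 'ca' = ∅
  T[0,2] 'aac' = {A,S}
  T[1,3] 'aca' = {A}
  T[0,3] 'aaca' = {A,S}

S ∈ T[0,3] ⇒ YES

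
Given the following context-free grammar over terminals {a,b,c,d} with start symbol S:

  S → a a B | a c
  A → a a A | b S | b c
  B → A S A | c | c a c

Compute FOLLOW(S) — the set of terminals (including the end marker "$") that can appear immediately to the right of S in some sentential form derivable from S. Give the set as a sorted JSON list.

FIRST iteration:
round 1:
  A via A→a a A: +{a}
  A via A→b S: +{b}
  B via B→A S A: +{a,b}
  B via B→c: +{c}
  S via S→a a B: +{a}
  S: {a}  A: {a,b}  B: {a,b,c}
round 2: — fixpoint
  S: {a}  A: {a,b}  B: {a,b,c}

Compute FOLLOW by fixpoint:
FOLLOW(S) := {$}
[1]
  B→A S A: FOLLOW(A) ⊇ FIRST(S) = {a}; new: +{a}
  B→A S A: FOLLOW(S) ⊇ FIRST(A) = {a,b}; new: +{a,b}
  S→a a B: FOLLOW(B) ⊇ FOLLOW(S) ⊇ {$,a,b}; new: +{$,a,b}
  FOLLOW(S)={$,a,b}  FOLLOW(A)={a}  FOLLOW(B)={$,a,b}
[2]
  B→A S A: FOLLOW(A) ⊇ FOLLOW(B) ⊇ {$,a,b}; new: +{$,b}
  FOLLOW(S)={$,a,b}  FOLLOW(A)={$,a,b}  FOLLOW(B)={$,a,b}
[3] — fixpoint
  FOLLOW(S)={$,a,b}  FOLLOW(A)={$,a,b}  FOLLOW(B)={$,a,b}

FOLLOW(S) = ["$", "a", "b"]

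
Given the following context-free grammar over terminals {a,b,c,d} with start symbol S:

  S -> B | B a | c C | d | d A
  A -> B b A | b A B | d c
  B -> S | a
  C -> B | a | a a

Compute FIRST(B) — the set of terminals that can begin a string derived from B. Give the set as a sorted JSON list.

Compute FIRST by fixpoint:
[1]
  A via A→b A B: +{b}
  A via A→d c: +{d}
  B via B→a: +{a}
  C via C→B: +{a}
  S via S→B: +{a}
  S via S→c C: +{c}
  S via S→d: +{d}
  FIRST(S)={a,c,d}  FIRST(A)={b,d}  FIRST(B)={a}  FIRST(C)={a}
[2]
  A via A→B b A: +{a}
  B via B→S: +{c,d}
  C via C→B: +{c,d}
  FIRST(S)={a,c,d}  FIRST(A)={a,b,d}  FIRST(B)={a,c,d}  FIRST(C)={a,c,d}
[3]
  A via A→B b A: +{c}
  FIRST(S)={a,c,d}  FIRST(A)={a,b,c,d}  FIRST(B)={a,c,d}  FIRST(C)={a,c,d}
[4] (stable)
  FIRST(S)={a,c,d}  FIRST(A)={a,b,c,d}  FIRST(B)={a,c,d}  FIRST(C)={a,c,d}

FIRST(B) = ["a", "c", "d"]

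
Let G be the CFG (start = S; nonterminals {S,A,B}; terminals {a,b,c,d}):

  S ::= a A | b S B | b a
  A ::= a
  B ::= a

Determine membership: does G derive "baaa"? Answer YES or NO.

CNF form of G:
  S -> T0 A | T1 T0 | T1 X2
  A -> a
  B -> a
  T0 -> a
  T1 -> b
  X2 -> S B

Fill CYK table bottom-up:
  [0..0]={T1}  "b"  orig:{}
  [1..1]={A,B,T0}  "a"  orig:{A,B}
  [2..2]={A,B,T0}  "a"  orig:{A,B}
  [3..3]={A,B,T0}  "a"  orig:{A,B}
  [0..1]={S}  "ba"
  [1..2]={S}  "aa"
  [2..3]={S}  "aa"
  [0..2]={X2}  "baa"  orig:{}
  [1..3]={X2}  "aaa"  orig:{}
  [0..3]={S}  "baaa"

S ∈ T[0,3] ⇒ YES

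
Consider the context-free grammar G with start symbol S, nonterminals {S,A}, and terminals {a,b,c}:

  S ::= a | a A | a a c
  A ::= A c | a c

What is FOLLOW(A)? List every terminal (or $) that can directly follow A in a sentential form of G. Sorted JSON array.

FIRST sets, iterate to fixpoint:
pass 1:
  A via A→a c: +{a}
  S via S→a: +{a}
  FIRST[S]={a}  FIRST[A]={a}
pass 2: — fixpoint
  FIRST[S]={a}  FIRST[A]={a}

FOLLOW sets:
seed FOLLOW(S) with $
[1]
  A→A c: FOLLOW(A) ⊇ FIRST(c) = {c}; new: +{c}
  S→a A: FOLLOW(A) ⊇ FOLLOW(S) ⊇ {$}; new: +{$}
  S: {$}  A: {$,c}
[2] — fixpoint
  S: {$}  A: {$,c}

FOLLOW(A) = ["$", "c"]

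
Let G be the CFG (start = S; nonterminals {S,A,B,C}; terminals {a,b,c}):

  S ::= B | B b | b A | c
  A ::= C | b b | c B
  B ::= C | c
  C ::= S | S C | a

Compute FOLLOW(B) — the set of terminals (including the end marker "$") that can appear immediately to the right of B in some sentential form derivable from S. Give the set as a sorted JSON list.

FIRST sets, iterate to fixpoint:
round 1:
  A via A→b b: +{b}
  A via A→c B: +{c}
  B via B→c: +{c}
  C via C→a: +{a}
  S via S→B: +{c}
  S via S→b A: +{b}
  FIRST[S]={b,c}  FIRST[A]={b,c}  FIRST[B]={c}  FIRST[C]={a}
round 2:
  A via A→C: +{a}
  B via B→C: +{a}
  C via C→S: +{b,c}
  S via S→B: +{a}
  FIRST[S]={a,b,c}  FIRST[A]={a,b,c}  FIRST[B]={a,c}  FIRST[C]={a,b,c}
round 3:
  B via B→C: +{b}
  FIRST[S]={a,b,c}  FIRST[A]={a,b,c}  FIRST[B]={a,b,c}  FIRST[C]={a,b,c}
round 4: done
  FIRST[S]={a,b,c}  FIRST[A]={a,b,c}  FIRST[B]={a,b,c}  FIRST[C]={a,b,c}

FOLLOW iteration:
FOLLOW(S) := {$}
pass 1:
  C→S C: FOLLOW(S) ⊇ FIRST(C) = {a,b,c}; new: +{a,b,c}
  S→B: FOLLOW(B) ⊇ FOLLOW(S) ⊇ {$,a,b,c}; new: +{$,a,b,c}
  S→b A: FOLLOW(A) ⊇ FOLLOW(S) ⊇ {$,a,b,c}; new: +{$,a,b,c}
  S: {$,a,b,c}  A: {$,a,b,c}  B: {$,a,b,c}  C: {}
pass 2:
  A→C: FOLLOW(C) ⊇ FOLLOW(A) ⊇ {$,a,b,c}; new: +{$,a,b,c}
  S: {$,a,b,c}  A: {$,a,b,c}  B: {$,a,b,c}  C: {$,a,b,c}
pass 3: done
  S: {$,a,b,c}  A: {$,a,b,c}  B: {$,a,b,c}  C: {$,a,b,c}

FOLLOW(B) = ["$", "a", "b", "c"]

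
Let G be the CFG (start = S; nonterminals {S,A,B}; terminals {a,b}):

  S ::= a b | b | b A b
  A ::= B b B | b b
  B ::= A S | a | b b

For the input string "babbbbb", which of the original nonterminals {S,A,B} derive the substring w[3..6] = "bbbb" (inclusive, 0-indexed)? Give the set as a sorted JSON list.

CNF form of G:
  S -> T0 X3 | T1 T0 | b
  A -> B X2 | T0 T0
  B -> A S | T0 T0 | a
  T0 -> b
  T1 -> a
  X2 -> T0 B
  X3 -> A T0

CYK table (by increasing span), restricted to cells inside w[3..6]:
  [3..3]={S,T0}  "b"  orig:{S}
  [4..4]={S,T0}  "b"  orig:{S}
  [5..5]={S,T0}  "b"  orig:{S}
  [6..6]={S,T0}  "b"  orig:{S}
  [3..4]={A,B}  "bb"
  [4..5]={A,B}  "bb"
  [5..6]={A,B}  "bb"
  [3..5]={B,X2,X3}  "bbb"  orig:{B}
  [4..6]={B,X2,X3}  "bbb"  orig:{B}
  [3..6]={S,X2}  "bbbb"  orig:{S}

Original NTs in T[3,6] deriving "bbbb": ["S"]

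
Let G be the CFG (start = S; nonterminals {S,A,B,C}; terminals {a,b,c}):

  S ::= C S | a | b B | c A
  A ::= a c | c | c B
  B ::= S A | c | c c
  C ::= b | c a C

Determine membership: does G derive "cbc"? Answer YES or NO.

Convert to CNF:
  S -> C S | T1 A | T2 B | a
  A -> T0 T1 | T1 B | c
  B -> S A | T1 T1 | c
  C -> T1 X3 | b
  T0 -> a
  T1 -> c
  T2 -> b
  X3 -> T0 C

CYK table (by increasing span):
  T[0,0] 'c' = {A,B,T1}  orig:{A,B}
  T[1,1] 'b' = {C,T2}  orig:{C}
  T[2,2] 'c' = {A,B,T1}  orig:{A,B}
  T[0,1] 'cb' = ∅
  T[1,2] 'bc' = {S}
  T[0,2] 'cbc' = ∅

S ∉ T[0,2] ⇒ NO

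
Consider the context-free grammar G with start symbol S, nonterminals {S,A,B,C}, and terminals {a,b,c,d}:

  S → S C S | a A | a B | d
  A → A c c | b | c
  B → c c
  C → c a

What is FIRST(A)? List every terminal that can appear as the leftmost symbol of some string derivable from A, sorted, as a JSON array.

FIRST sets, iterate to fixpoint:
round 1:
  A via A→b: +{b}
  A via A→c: +{c}
  B via B→c c: +{c}
  C via C→c a: +{c}
  S via S→a A: +{a}
  S via S→d: +{d}
  S: {a,d}  A: {b,c}  B: {c}  C: {c}
round 2: done
  S: {a,d}  A: {b,c}  B: {c}  C: {c}

FIRST(A) = ["b", "c"]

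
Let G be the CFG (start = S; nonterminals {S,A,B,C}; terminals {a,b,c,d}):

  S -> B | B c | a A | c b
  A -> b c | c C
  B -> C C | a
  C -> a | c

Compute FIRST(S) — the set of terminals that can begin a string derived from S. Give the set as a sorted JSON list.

FIRST sets, iterate to fixpoint:
[1]
  A via A→b c: +{b}
  A via A→c C: +{c}
  B via B→a: +{a}
  C via C→a: +{a}
  C via C→c: +{c}
  S via S→B: +{a}
  S via S→c b: +{c}
  S: {a,c}  A: {b,c}  B: {a}  C: {a,c}
[2]
  B via B→C C: +{c}
  S: {a,c}  A: {b,c}  B: {a,c}  C: {a,c}
[3] done
  S: {a,c}  A: {b,c}  B: {a,c}  C: {a,c}

FIRST(S) = ["a", "c"]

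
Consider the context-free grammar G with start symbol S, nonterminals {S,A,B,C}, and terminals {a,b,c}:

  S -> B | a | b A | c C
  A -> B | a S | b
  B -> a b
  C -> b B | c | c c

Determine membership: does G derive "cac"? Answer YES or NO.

CNF form of G:
  S -> T0 T1 | T1 A | T2 C | a
  A -> T0 S | T0 T1 | b
  B -> T0 T1
  C -> T1 B | T2 T2 | c
  T0 -> a
  T1 -> b
  T2 -> c

CYK fill:
  T[0,0] 'c' = {C,T2}  orig:{C}
  T[1,1] 'a' = {S,T0}  orig:{S}
  T[2,2] 'c' = {C,T2}  orig:{C}
  T[0,1] 'ca' = ∅
  T[1,2] 'ac' = ∅
  T[0,2] 'cac' = ∅

S ∉ T[0,2] ⇒ NO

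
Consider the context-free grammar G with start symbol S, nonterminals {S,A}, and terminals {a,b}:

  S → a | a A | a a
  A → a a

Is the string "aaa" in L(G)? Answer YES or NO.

CNF form of G:
  S -> T0 A | T0 T0 | a
  A -> T0 T0
  T0 -> a

Fill CYK table bottom-up:
  cell(0,0) a: {S,T0}  orig:{S}
  cell(1,1) a: {S,T0}  orig:{S}
  cell(2,2) a: {S,T0}  orig:{S}
  cell(0,1) aa: {A,S}
  cell(1,2) aa: {A,S}
  cell(0,2) aaa: {S}

S ∈ T[0,2] ⇒ YES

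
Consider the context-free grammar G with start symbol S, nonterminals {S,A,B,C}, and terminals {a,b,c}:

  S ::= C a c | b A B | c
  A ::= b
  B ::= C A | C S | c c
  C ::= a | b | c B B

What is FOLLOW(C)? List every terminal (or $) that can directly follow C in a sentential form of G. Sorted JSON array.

FIRST sets, iterate to fixpoint:
iter 1:
  A via A→b: +{b}
  B via B→c c: +{c}
  C via C→a: +{a}
  C via C→b: +{b}
  C via C→c B B: +{c}
  S via S→C a c: +{a,b,c}
  FIRST[S]={a,b,c}  FIRST[A]={b}  FIRST[B]={c}  FIRST[C]={a,b,c}
iter 2:
  B via B→C A: +{a,b}
  FIRST[S]={a,b,c}  FIRST[A]={b}  FIRST[B]={a,b,c}  FIRST[C]={a,b,c}
iter 3: done
  FIRST[S]={a,b,c}  FIRST[A]={b}  FIRST[B]={a,b,c}  FIRST[C]={a,b,c}

FOLLOW iteration:
FOLLOW(S) := {$}
round 1:
  B→C A: FOLLOW(C) ⊇ FIRST(A) = {b}; new: +{b}
  B→C S: FOLLOW(C) ⊇ FIRST(S) = {a,b,c}; new: +{a,c}
  C→c B B: FOLLOW(B) ⊇ FIRST(B) = {a,b,c}; new: +{a,b,c}
  S→b A B: FOLLOW(A) ⊇ FIRST(B) = {a,b,c}; new: +{a,b,c}
  S→b A B: FOLLOW(B) ⊇ FOLLOW(S) ⊇ {$}; new: +{$}
  FOLLOW[S]={$}  FOLLOW[A]={a,b,c}  FOLLOW[B]={$,a,b,c}  FOLLOW[C]={a,b,c}
round 2:
  B→C A: FOLLOW(A) ⊇ FOLLOW(B) ⊇ {$,a,b,c}; new: +{$}
  B→C S: FOLLOW(S) ⊇ FOLLOW(B) ⊇ {$,a,b,c}; new: +{a,b,c}
  FOLLOW[S]={$,a,b,c}  FOLLOW[A]={$,a,b,c}  FOLLOW[B]={$,a,b,c}  FOLLOW[C]={a,b,c}
round 3: — fixpoint
  FOLLOW[S]={$,a,b,c}  FOLLOW[A]={$,a,b,c}  FOLLOW[B]={$,a,b,c}  FOLLOW[C]={a,b,c}

FOLLOW(C) = ["a", "b", "c"]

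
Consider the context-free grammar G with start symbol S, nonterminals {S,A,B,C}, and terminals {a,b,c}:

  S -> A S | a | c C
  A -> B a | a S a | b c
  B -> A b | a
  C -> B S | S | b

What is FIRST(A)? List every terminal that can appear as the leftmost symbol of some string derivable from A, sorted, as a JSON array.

FIRST iteration:
iter 1:
  A via A→a S a: +{a}
  A via A→b c: +{b}
  B via B→A b: +{a,b}
  C via C→B S: +{a,b}
  S via S→A S: +{a,b}
  S via S→c C: +{c}
  S: {a,b,c}  A: {a,b}  B: {a,b}  C: {a,b}
iter 2:
  C via C→S: +{c}
  S: {a,b,c}  A: {a,b}  B: {a,b}  C: {a,b,c}
iter 3: done
  S: {a,b,c}  A: {a,b}  B: {a,b}  C: {a,b,c}

FIRST(A) = ["a", "b"]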